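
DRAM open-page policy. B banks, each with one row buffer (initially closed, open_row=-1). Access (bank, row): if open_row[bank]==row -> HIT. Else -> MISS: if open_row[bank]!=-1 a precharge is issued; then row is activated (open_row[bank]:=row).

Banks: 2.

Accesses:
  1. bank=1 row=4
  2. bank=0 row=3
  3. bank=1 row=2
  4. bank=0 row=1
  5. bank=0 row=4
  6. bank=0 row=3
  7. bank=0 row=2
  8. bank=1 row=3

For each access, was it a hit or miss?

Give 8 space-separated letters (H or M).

Acc 1: bank1 row4 -> MISS (open row4); precharges=0
Acc 2: bank0 row3 -> MISS (open row3); precharges=0
Acc 3: bank1 row2 -> MISS (open row2); precharges=1
Acc 4: bank0 row1 -> MISS (open row1); precharges=2
Acc 5: bank0 row4 -> MISS (open row4); precharges=3
Acc 6: bank0 row3 -> MISS (open row3); precharges=4
Acc 7: bank0 row2 -> MISS (open row2); precharges=5
Acc 8: bank1 row3 -> MISS (open row3); precharges=6

Answer: M M M M M M M M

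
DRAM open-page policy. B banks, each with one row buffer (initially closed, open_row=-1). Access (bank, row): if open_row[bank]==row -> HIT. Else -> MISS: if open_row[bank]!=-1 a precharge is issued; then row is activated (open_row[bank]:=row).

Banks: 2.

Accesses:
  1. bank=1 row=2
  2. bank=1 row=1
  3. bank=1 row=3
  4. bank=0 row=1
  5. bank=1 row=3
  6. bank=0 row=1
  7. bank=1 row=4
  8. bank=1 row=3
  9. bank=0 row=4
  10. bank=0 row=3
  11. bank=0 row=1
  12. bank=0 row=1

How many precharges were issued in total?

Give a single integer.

Acc 1: bank1 row2 -> MISS (open row2); precharges=0
Acc 2: bank1 row1 -> MISS (open row1); precharges=1
Acc 3: bank1 row3 -> MISS (open row3); precharges=2
Acc 4: bank0 row1 -> MISS (open row1); precharges=2
Acc 5: bank1 row3 -> HIT
Acc 6: bank0 row1 -> HIT
Acc 7: bank1 row4 -> MISS (open row4); precharges=3
Acc 8: bank1 row3 -> MISS (open row3); precharges=4
Acc 9: bank0 row4 -> MISS (open row4); precharges=5
Acc 10: bank0 row3 -> MISS (open row3); precharges=6
Acc 11: bank0 row1 -> MISS (open row1); precharges=7
Acc 12: bank0 row1 -> HIT

Answer: 7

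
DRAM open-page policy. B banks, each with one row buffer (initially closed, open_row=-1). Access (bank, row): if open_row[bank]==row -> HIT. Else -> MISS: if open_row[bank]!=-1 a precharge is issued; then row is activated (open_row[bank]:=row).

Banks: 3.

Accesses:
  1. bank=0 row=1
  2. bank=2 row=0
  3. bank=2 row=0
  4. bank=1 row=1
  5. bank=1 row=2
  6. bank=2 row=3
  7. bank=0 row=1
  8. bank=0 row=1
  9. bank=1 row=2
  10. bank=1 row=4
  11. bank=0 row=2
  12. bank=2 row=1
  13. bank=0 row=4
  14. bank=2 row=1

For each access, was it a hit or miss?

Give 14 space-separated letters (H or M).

Answer: M M H M M M H H H M M M M H

Derivation:
Acc 1: bank0 row1 -> MISS (open row1); precharges=0
Acc 2: bank2 row0 -> MISS (open row0); precharges=0
Acc 3: bank2 row0 -> HIT
Acc 4: bank1 row1 -> MISS (open row1); precharges=0
Acc 5: bank1 row2 -> MISS (open row2); precharges=1
Acc 6: bank2 row3 -> MISS (open row3); precharges=2
Acc 7: bank0 row1 -> HIT
Acc 8: bank0 row1 -> HIT
Acc 9: bank1 row2 -> HIT
Acc 10: bank1 row4 -> MISS (open row4); precharges=3
Acc 11: bank0 row2 -> MISS (open row2); precharges=4
Acc 12: bank2 row1 -> MISS (open row1); precharges=5
Acc 13: bank0 row4 -> MISS (open row4); precharges=6
Acc 14: bank2 row1 -> HIT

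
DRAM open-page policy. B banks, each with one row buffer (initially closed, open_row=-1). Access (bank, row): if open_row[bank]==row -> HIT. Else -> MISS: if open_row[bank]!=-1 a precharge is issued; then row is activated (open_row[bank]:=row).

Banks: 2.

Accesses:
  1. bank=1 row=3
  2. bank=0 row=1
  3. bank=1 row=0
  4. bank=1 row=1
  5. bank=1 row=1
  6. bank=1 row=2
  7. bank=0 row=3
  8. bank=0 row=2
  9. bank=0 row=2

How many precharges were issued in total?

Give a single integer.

Answer: 5

Derivation:
Acc 1: bank1 row3 -> MISS (open row3); precharges=0
Acc 2: bank0 row1 -> MISS (open row1); precharges=0
Acc 3: bank1 row0 -> MISS (open row0); precharges=1
Acc 4: bank1 row1 -> MISS (open row1); precharges=2
Acc 5: bank1 row1 -> HIT
Acc 6: bank1 row2 -> MISS (open row2); precharges=3
Acc 7: bank0 row3 -> MISS (open row3); precharges=4
Acc 8: bank0 row2 -> MISS (open row2); precharges=5
Acc 9: bank0 row2 -> HIT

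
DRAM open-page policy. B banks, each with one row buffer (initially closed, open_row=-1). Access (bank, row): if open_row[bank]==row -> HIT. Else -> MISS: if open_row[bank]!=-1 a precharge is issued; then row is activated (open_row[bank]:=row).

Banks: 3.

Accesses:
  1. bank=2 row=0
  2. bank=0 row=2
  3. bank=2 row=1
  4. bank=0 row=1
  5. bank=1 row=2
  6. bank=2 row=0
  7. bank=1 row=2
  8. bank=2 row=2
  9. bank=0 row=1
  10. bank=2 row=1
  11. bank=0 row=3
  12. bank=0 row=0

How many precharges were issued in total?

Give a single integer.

Acc 1: bank2 row0 -> MISS (open row0); precharges=0
Acc 2: bank0 row2 -> MISS (open row2); precharges=0
Acc 3: bank2 row1 -> MISS (open row1); precharges=1
Acc 4: bank0 row1 -> MISS (open row1); precharges=2
Acc 5: bank1 row2 -> MISS (open row2); precharges=2
Acc 6: bank2 row0 -> MISS (open row0); precharges=3
Acc 7: bank1 row2 -> HIT
Acc 8: bank2 row2 -> MISS (open row2); precharges=4
Acc 9: bank0 row1 -> HIT
Acc 10: bank2 row1 -> MISS (open row1); precharges=5
Acc 11: bank0 row3 -> MISS (open row3); precharges=6
Acc 12: bank0 row0 -> MISS (open row0); precharges=7

Answer: 7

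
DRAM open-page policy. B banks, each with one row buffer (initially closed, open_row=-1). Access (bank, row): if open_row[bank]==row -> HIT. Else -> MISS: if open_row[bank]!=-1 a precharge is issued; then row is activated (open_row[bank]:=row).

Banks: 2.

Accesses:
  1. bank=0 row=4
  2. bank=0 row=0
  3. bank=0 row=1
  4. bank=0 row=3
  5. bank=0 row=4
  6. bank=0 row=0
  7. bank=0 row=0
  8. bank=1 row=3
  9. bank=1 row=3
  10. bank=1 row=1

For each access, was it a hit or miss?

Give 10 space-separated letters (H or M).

Answer: M M M M M M H M H M

Derivation:
Acc 1: bank0 row4 -> MISS (open row4); precharges=0
Acc 2: bank0 row0 -> MISS (open row0); precharges=1
Acc 3: bank0 row1 -> MISS (open row1); precharges=2
Acc 4: bank0 row3 -> MISS (open row3); precharges=3
Acc 5: bank0 row4 -> MISS (open row4); precharges=4
Acc 6: bank0 row0 -> MISS (open row0); precharges=5
Acc 7: bank0 row0 -> HIT
Acc 8: bank1 row3 -> MISS (open row3); precharges=5
Acc 9: bank1 row3 -> HIT
Acc 10: bank1 row1 -> MISS (open row1); precharges=6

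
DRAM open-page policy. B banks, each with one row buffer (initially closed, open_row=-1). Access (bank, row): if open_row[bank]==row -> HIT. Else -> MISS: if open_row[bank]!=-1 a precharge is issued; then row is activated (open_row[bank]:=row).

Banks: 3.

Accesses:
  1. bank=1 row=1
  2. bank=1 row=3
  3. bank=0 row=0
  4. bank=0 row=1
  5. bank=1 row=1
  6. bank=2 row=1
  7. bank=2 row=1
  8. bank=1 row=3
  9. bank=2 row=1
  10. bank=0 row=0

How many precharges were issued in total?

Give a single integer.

Acc 1: bank1 row1 -> MISS (open row1); precharges=0
Acc 2: bank1 row3 -> MISS (open row3); precharges=1
Acc 3: bank0 row0 -> MISS (open row0); precharges=1
Acc 4: bank0 row1 -> MISS (open row1); precharges=2
Acc 5: bank1 row1 -> MISS (open row1); precharges=3
Acc 6: bank2 row1 -> MISS (open row1); precharges=3
Acc 7: bank2 row1 -> HIT
Acc 8: bank1 row3 -> MISS (open row3); precharges=4
Acc 9: bank2 row1 -> HIT
Acc 10: bank0 row0 -> MISS (open row0); precharges=5

Answer: 5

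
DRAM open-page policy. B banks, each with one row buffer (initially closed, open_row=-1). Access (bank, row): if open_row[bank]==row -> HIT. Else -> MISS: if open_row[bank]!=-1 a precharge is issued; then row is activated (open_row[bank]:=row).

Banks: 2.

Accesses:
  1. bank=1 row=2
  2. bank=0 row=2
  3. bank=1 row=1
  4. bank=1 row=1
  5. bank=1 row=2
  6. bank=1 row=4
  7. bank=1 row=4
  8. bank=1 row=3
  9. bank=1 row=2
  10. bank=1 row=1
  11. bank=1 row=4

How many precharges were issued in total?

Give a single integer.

Acc 1: bank1 row2 -> MISS (open row2); precharges=0
Acc 2: bank0 row2 -> MISS (open row2); precharges=0
Acc 3: bank1 row1 -> MISS (open row1); precharges=1
Acc 4: bank1 row1 -> HIT
Acc 5: bank1 row2 -> MISS (open row2); precharges=2
Acc 6: bank1 row4 -> MISS (open row4); precharges=3
Acc 7: bank1 row4 -> HIT
Acc 8: bank1 row3 -> MISS (open row3); precharges=4
Acc 9: bank1 row2 -> MISS (open row2); precharges=5
Acc 10: bank1 row1 -> MISS (open row1); precharges=6
Acc 11: bank1 row4 -> MISS (open row4); precharges=7

Answer: 7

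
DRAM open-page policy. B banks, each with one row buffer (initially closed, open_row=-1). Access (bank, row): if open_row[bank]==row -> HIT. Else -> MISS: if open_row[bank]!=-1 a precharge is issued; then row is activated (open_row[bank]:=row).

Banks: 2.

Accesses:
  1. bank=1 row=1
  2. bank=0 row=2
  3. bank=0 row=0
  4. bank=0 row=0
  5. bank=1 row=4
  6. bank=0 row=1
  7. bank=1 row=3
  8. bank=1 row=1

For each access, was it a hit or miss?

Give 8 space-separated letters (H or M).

Acc 1: bank1 row1 -> MISS (open row1); precharges=0
Acc 2: bank0 row2 -> MISS (open row2); precharges=0
Acc 3: bank0 row0 -> MISS (open row0); precharges=1
Acc 4: bank0 row0 -> HIT
Acc 5: bank1 row4 -> MISS (open row4); precharges=2
Acc 6: bank0 row1 -> MISS (open row1); precharges=3
Acc 7: bank1 row3 -> MISS (open row3); precharges=4
Acc 8: bank1 row1 -> MISS (open row1); precharges=5

Answer: M M M H M M M M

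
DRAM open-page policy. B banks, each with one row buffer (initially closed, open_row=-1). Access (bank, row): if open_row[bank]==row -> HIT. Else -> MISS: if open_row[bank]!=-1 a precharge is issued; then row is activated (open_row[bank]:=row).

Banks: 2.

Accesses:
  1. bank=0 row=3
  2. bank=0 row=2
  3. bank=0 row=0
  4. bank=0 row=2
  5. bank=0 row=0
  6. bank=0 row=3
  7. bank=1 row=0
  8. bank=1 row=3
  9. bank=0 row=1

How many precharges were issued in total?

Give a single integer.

Answer: 7

Derivation:
Acc 1: bank0 row3 -> MISS (open row3); precharges=0
Acc 2: bank0 row2 -> MISS (open row2); precharges=1
Acc 3: bank0 row0 -> MISS (open row0); precharges=2
Acc 4: bank0 row2 -> MISS (open row2); precharges=3
Acc 5: bank0 row0 -> MISS (open row0); precharges=4
Acc 6: bank0 row3 -> MISS (open row3); precharges=5
Acc 7: bank1 row0 -> MISS (open row0); precharges=5
Acc 8: bank1 row3 -> MISS (open row3); precharges=6
Acc 9: bank0 row1 -> MISS (open row1); precharges=7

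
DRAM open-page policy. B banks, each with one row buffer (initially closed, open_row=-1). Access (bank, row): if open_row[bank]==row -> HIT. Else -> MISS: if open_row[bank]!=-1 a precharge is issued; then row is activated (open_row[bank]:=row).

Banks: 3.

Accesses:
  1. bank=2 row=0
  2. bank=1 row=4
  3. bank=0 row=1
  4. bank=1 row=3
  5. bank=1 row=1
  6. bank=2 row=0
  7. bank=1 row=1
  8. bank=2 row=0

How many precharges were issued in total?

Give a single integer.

Acc 1: bank2 row0 -> MISS (open row0); precharges=0
Acc 2: bank1 row4 -> MISS (open row4); precharges=0
Acc 3: bank0 row1 -> MISS (open row1); precharges=0
Acc 4: bank1 row3 -> MISS (open row3); precharges=1
Acc 5: bank1 row1 -> MISS (open row1); precharges=2
Acc 6: bank2 row0 -> HIT
Acc 7: bank1 row1 -> HIT
Acc 8: bank2 row0 -> HIT

Answer: 2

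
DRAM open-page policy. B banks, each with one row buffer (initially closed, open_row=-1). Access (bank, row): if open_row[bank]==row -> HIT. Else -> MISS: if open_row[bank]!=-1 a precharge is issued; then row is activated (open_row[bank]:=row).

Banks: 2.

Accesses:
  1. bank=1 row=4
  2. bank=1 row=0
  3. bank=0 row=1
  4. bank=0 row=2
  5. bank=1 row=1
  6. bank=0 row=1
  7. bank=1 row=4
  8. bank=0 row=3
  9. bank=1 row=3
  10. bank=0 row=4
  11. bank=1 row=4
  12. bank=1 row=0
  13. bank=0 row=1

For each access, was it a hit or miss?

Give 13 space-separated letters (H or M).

Answer: M M M M M M M M M M M M M

Derivation:
Acc 1: bank1 row4 -> MISS (open row4); precharges=0
Acc 2: bank1 row0 -> MISS (open row0); precharges=1
Acc 3: bank0 row1 -> MISS (open row1); precharges=1
Acc 4: bank0 row2 -> MISS (open row2); precharges=2
Acc 5: bank1 row1 -> MISS (open row1); precharges=3
Acc 6: bank0 row1 -> MISS (open row1); precharges=4
Acc 7: bank1 row4 -> MISS (open row4); precharges=5
Acc 8: bank0 row3 -> MISS (open row3); precharges=6
Acc 9: bank1 row3 -> MISS (open row3); precharges=7
Acc 10: bank0 row4 -> MISS (open row4); precharges=8
Acc 11: bank1 row4 -> MISS (open row4); precharges=9
Acc 12: bank1 row0 -> MISS (open row0); precharges=10
Acc 13: bank0 row1 -> MISS (open row1); precharges=11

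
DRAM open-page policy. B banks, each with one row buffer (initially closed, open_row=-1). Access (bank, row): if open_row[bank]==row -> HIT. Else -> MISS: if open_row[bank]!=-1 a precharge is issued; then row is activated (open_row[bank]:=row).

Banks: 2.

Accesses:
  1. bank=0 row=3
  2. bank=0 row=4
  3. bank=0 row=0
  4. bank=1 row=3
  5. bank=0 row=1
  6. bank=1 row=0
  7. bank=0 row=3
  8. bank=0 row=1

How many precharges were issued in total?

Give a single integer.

Acc 1: bank0 row3 -> MISS (open row3); precharges=0
Acc 2: bank0 row4 -> MISS (open row4); precharges=1
Acc 3: bank0 row0 -> MISS (open row0); precharges=2
Acc 4: bank1 row3 -> MISS (open row3); precharges=2
Acc 5: bank0 row1 -> MISS (open row1); precharges=3
Acc 6: bank1 row0 -> MISS (open row0); precharges=4
Acc 7: bank0 row3 -> MISS (open row3); precharges=5
Acc 8: bank0 row1 -> MISS (open row1); precharges=6

Answer: 6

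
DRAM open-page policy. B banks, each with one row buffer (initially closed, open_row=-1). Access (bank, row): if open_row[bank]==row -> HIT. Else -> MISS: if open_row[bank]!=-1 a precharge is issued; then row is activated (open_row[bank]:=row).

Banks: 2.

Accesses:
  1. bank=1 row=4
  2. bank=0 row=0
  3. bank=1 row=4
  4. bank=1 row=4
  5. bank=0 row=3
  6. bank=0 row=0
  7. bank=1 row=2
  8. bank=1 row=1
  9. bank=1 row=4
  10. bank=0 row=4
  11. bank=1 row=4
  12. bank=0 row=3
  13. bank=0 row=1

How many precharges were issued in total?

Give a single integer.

Acc 1: bank1 row4 -> MISS (open row4); precharges=0
Acc 2: bank0 row0 -> MISS (open row0); precharges=0
Acc 3: bank1 row4 -> HIT
Acc 4: bank1 row4 -> HIT
Acc 5: bank0 row3 -> MISS (open row3); precharges=1
Acc 6: bank0 row0 -> MISS (open row0); precharges=2
Acc 7: bank1 row2 -> MISS (open row2); precharges=3
Acc 8: bank1 row1 -> MISS (open row1); precharges=4
Acc 9: bank1 row4 -> MISS (open row4); precharges=5
Acc 10: bank0 row4 -> MISS (open row4); precharges=6
Acc 11: bank1 row4 -> HIT
Acc 12: bank0 row3 -> MISS (open row3); precharges=7
Acc 13: bank0 row1 -> MISS (open row1); precharges=8

Answer: 8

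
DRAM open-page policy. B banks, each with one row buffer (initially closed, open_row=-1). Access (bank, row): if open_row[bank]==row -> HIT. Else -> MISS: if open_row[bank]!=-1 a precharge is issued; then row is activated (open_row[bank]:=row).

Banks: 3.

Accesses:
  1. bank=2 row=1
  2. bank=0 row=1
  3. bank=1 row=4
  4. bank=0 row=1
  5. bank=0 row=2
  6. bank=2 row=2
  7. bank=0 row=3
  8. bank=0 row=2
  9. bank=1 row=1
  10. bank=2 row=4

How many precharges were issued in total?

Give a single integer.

Answer: 6

Derivation:
Acc 1: bank2 row1 -> MISS (open row1); precharges=0
Acc 2: bank0 row1 -> MISS (open row1); precharges=0
Acc 3: bank1 row4 -> MISS (open row4); precharges=0
Acc 4: bank0 row1 -> HIT
Acc 5: bank0 row2 -> MISS (open row2); precharges=1
Acc 6: bank2 row2 -> MISS (open row2); precharges=2
Acc 7: bank0 row3 -> MISS (open row3); precharges=3
Acc 8: bank0 row2 -> MISS (open row2); precharges=4
Acc 9: bank1 row1 -> MISS (open row1); precharges=5
Acc 10: bank2 row4 -> MISS (open row4); precharges=6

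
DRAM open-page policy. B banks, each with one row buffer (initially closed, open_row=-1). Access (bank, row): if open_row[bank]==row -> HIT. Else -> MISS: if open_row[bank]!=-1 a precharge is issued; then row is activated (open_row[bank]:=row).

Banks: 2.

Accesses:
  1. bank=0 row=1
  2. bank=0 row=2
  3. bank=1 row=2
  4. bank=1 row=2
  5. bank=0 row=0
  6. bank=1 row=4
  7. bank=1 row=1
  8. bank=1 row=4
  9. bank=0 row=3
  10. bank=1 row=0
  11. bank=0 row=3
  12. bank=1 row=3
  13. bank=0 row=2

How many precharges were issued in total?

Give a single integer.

Answer: 9

Derivation:
Acc 1: bank0 row1 -> MISS (open row1); precharges=0
Acc 2: bank0 row2 -> MISS (open row2); precharges=1
Acc 3: bank1 row2 -> MISS (open row2); precharges=1
Acc 4: bank1 row2 -> HIT
Acc 5: bank0 row0 -> MISS (open row0); precharges=2
Acc 6: bank1 row4 -> MISS (open row4); precharges=3
Acc 7: bank1 row1 -> MISS (open row1); precharges=4
Acc 8: bank1 row4 -> MISS (open row4); precharges=5
Acc 9: bank0 row3 -> MISS (open row3); precharges=6
Acc 10: bank1 row0 -> MISS (open row0); precharges=7
Acc 11: bank0 row3 -> HIT
Acc 12: bank1 row3 -> MISS (open row3); precharges=8
Acc 13: bank0 row2 -> MISS (open row2); precharges=9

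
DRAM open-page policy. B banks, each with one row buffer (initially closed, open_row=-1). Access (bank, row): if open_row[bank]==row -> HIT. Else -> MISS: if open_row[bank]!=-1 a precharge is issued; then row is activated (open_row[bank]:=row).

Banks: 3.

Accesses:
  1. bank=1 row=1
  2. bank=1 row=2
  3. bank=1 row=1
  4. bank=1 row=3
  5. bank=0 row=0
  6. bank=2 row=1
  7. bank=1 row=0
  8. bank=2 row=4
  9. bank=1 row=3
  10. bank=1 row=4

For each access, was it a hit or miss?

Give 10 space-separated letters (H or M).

Answer: M M M M M M M M M M

Derivation:
Acc 1: bank1 row1 -> MISS (open row1); precharges=0
Acc 2: bank1 row2 -> MISS (open row2); precharges=1
Acc 3: bank1 row1 -> MISS (open row1); precharges=2
Acc 4: bank1 row3 -> MISS (open row3); precharges=3
Acc 5: bank0 row0 -> MISS (open row0); precharges=3
Acc 6: bank2 row1 -> MISS (open row1); precharges=3
Acc 7: bank1 row0 -> MISS (open row0); precharges=4
Acc 8: bank2 row4 -> MISS (open row4); precharges=5
Acc 9: bank1 row3 -> MISS (open row3); precharges=6
Acc 10: bank1 row4 -> MISS (open row4); precharges=7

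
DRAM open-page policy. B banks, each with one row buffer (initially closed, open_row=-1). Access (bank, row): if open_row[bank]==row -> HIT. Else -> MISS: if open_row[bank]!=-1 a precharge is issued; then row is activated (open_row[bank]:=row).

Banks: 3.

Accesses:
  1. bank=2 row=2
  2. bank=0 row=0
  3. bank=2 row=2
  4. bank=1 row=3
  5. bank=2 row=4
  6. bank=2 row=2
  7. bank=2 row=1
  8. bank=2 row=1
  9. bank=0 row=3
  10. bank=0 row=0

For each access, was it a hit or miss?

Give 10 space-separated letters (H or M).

Acc 1: bank2 row2 -> MISS (open row2); precharges=0
Acc 2: bank0 row0 -> MISS (open row0); precharges=0
Acc 3: bank2 row2 -> HIT
Acc 4: bank1 row3 -> MISS (open row3); precharges=0
Acc 5: bank2 row4 -> MISS (open row4); precharges=1
Acc 6: bank2 row2 -> MISS (open row2); precharges=2
Acc 7: bank2 row1 -> MISS (open row1); precharges=3
Acc 8: bank2 row1 -> HIT
Acc 9: bank0 row3 -> MISS (open row3); precharges=4
Acc 10: bank0 row0 -> MISS (open row0); precharges=5

Answer: M M H M M M M H M M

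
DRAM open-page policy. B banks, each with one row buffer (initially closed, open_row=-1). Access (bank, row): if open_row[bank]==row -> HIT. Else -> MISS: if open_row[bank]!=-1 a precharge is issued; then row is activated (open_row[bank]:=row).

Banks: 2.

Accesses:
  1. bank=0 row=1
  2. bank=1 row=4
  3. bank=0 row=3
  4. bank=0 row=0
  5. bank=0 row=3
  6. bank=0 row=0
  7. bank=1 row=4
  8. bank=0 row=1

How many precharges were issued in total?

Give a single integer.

Answer: 5

Derivation:
Acc 1: bank0 row1 -> MISS (open row1); precharges=0
Acc 2: bank1 row4 -> MISS (open row4); precharges=0
Acc 3: bank0 row3 -> MISS (open row3); precharges=1
Acc 4: bank0 row0 -> MISS (open row0); precharges=2
Acc 5: bank0 row3 -> MISS (open row3); precharges=3
Acc 6: bank0 row0 -> MISS (open row0); precharges=4
Acc 7: bank1 row4 -> HIT
Acc 8: bank0 row1 -> MISS (open row1); precharges=5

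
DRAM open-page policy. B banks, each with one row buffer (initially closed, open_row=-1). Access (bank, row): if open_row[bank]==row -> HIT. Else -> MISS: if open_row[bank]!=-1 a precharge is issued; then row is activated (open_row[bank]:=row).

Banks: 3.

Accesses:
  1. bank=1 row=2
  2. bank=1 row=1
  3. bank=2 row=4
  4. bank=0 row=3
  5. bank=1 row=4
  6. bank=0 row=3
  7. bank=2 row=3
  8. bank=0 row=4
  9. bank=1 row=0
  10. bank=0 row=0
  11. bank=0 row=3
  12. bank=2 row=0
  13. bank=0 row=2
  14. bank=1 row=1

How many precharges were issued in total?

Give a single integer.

Acc 1: bank1 row2 -> MISS (open row2); precharges=0
Acc 2: bank1 row1 -> MISS (open row1); precharges=1
Acc 3: bank2 row4 -> MISS (open row4); precharges=1
Acc 4: bank0 row3 -> MISS (open row3); precharges=1
Acc 5: bank1 row4 -> MISS (open row4); precharges=2
Acc 6: bank0 row3 -> HIT
Acc 7: bank2 row3 -> MISS (open row3); precharges=3
Acc 8: bank0 row4 -> MISS (open row4); precharges=4
Acc 9: bank1 row0 -> MISS (open row0); precharges=5
Acc 10: bank0 row0 -> MISS (open row0); precharges=6
Acc 11: bank0 row3 -> MISS (open row3); precharges=7
Acc 12: bank2 row0 -> MISS (open row0); precharges=8
Acc 13: bank0 row2 -> MISS (open row2); precharges=9
Acc 14: bank1 row1 -> MISS (open row1); precharges=10

Answer: 10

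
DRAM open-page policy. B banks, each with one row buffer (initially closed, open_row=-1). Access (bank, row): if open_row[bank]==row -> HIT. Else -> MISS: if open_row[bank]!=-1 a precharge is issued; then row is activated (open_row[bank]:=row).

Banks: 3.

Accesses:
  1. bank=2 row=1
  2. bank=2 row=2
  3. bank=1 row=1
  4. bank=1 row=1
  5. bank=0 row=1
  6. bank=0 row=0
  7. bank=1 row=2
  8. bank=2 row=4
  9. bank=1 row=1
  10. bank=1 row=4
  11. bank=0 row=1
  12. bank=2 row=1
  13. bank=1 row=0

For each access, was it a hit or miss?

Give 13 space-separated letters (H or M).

Answer: M M M H M M M M M M M M M

Derivation:
Acc 1: bank2 row1 -> MISS (open row1); precharges=0
Acc 2: bank2 row2 -> MISS (open row2); precharges=1
Acc 3: bank1 row1 -> MISS (open row1); precharges=1
Acc 4: bank1 row1 -> HIT
Acc 5: bank0 row1 -> MISS (open row1); precharges=1
Acc 6: bank0 row0 -> MISS (open row0); precharges=2
Acc 7: bank1 row2 -> MISS (open row2); precharges=3
Acc 8: bank2 row4 -> MISS (open row4); precharges=4
Acc 9: bank1 row1 -> MISS (open row1); precharges=5
Acc 10: bank1 row4 -> MISS (open row4); precharges=6
Acc 11: bank0 row1 -> MISS (open row1); precharges=7
Acc 12: bank2 row1 -> MISS (open row1); precharges=8
Acc 13: bank1 row0 -> MISS (open row0); precharges=9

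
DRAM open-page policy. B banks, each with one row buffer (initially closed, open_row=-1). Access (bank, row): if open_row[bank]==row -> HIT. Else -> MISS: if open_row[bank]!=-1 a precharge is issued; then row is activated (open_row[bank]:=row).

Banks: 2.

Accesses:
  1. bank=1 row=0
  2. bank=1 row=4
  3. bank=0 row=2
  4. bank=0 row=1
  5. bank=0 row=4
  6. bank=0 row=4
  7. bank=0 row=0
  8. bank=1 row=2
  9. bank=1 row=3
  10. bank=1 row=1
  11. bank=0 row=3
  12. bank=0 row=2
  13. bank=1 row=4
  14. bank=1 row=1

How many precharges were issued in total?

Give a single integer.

Acc 1: bank1 row0 -> MISS (open row0); precharges=0
Acc 2: bank1 row4 -> MISS (open row4); precharges=1
Acc 3: bank0 row2 -> MISS (open row2); precharges=1
Acc 4: bank0 row1 -> MISS (open row1); precharges=2
Acc 5: bank0 row4 -> MISS (open row4); precharges=3
Acc 6: bank0 row4 -> HIT
Acc 7: bank0 row0 -> MISS (open row0); precharges=4
Acc 8: bank1 row2 -> MISS (open row2); precharges=5
Acc 9: bank1 row3 -> MISS (open row3); precharges=6
Acc 10: bank1 row1 -> MISS (open row1); precharges=7
Acc 11: bank0 row3 -> MISS (open row3); precharges=8
Acc 12: bank0 row2 -> MISS (open row2); precharges=9
Acc 13: bank1 row4 -> MISS (open row4); precharges=10
Acc 14: bank1 row1 -> MISS (open row1); precharges=11

Answer: 11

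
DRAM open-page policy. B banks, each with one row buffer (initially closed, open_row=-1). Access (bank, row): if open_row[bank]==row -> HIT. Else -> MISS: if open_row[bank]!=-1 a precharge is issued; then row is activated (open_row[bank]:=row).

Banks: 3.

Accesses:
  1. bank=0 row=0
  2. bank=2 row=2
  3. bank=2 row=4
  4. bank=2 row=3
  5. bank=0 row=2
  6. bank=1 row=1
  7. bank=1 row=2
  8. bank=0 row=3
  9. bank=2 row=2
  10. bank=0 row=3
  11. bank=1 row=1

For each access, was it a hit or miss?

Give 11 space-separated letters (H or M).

Answer: M M M M M M M M M H M

Derivation:
Acc 1: bank0 row0 -> MISS (open row0); precharges=0
Acc 2: bank2 row2 -> MISS (open row2); precharges=0
Acc 3: bank2 row4 -> MISS (open row4); precharges=1
Acc 4: bank2 row3 -> MISS (open row3); precharges=2
Acc 5: bank0 row2 -> MISS (open row2); precharges=3
Acc 6: bank1 row1 -> MISS (open row1); precharges=3
Acc 7: bank1 row2 -> MISS (open row2); precharges=4
Acc 8: bank0 row3 -> MISS (open row3); precharges=5
Acc 9: bank2 row2 -> MISS (open row2); precharges=6
Acc 10: bank0 row3 -> HIT
Acc 11: bank1 row1 -> MISS (open row1); precharges=7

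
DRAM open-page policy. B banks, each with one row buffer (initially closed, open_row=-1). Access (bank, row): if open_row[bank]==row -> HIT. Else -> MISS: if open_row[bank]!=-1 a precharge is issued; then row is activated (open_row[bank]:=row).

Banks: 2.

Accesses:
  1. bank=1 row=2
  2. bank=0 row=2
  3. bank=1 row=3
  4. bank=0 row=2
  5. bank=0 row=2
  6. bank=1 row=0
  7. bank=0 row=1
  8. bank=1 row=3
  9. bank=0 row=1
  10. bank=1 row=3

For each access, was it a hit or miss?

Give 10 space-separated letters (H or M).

Answer: M M M H H M M M H H

Derivation:
Acc 1: bank1 row2 -> MISS (open row2); precharges=0
Acc 2: bank0 row2 -> MISS (open row2); precharges=0
Acc 3: bank1 row3 -> MISS (open row3); precharges=1
Acc 4: bank0 row2 -> HIT
Acc 5: bank0 row2 -> HIT
Acc 6: bank1 row0 -> MISS (open row0); precharges=2
Acc 7: bank0 row1 -> MISS (open row1); precharges=3
Acc 8: bank1 row3 -> MISS (open row3); precharges=4
Acc 9: bank0 row1 -> HIT
Acc 10: bank1 row3 -> HIT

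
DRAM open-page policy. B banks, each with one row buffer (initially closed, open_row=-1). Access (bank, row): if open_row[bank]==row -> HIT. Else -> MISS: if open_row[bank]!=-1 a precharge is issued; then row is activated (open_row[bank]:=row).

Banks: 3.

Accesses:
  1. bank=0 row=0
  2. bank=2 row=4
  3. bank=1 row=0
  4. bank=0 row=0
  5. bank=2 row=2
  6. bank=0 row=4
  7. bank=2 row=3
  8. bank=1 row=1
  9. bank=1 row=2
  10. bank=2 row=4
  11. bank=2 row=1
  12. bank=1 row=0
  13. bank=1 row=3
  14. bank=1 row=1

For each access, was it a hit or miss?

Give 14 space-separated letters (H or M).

Acc 1: bank0 row0 -> MISS (open row0); precharges=0
Acc 2: bank2 row4 -> MISS (open row4); precharges=0
Acc 3: bank1 row0 -> MISS (open row0); precharges=0
Acc 4: bank0 row0 -> HIT
Acc 5: bank2 row2 -> MISS (open row2); precharges=1
Acc 6: bank0 row4 -> MISS (open row4); precharges=2
Acc 7: bank2 row3 -> MISS (open row3); precharges=3
Acc 8: bank1 row1 -> MISS (open row1); precharges=4
Acc 9: bank1 row2 -> MISS (open row2); precharges=5
Acc 10: bank2 row4 -> MISS (open row4); precharges=6
Acc 11: bank2 row1 -> MISS (open row1); precharges=7
Acc 12: bank1 row0 -> MISS (open row0); precharges=8
Acc 13: bank1 row3 -> MISS (open row3); precharges=9
Acc 14: bank1 row1 -> MISS (open row1); precharges=10

Answer: M M M H M M M M M M M M M M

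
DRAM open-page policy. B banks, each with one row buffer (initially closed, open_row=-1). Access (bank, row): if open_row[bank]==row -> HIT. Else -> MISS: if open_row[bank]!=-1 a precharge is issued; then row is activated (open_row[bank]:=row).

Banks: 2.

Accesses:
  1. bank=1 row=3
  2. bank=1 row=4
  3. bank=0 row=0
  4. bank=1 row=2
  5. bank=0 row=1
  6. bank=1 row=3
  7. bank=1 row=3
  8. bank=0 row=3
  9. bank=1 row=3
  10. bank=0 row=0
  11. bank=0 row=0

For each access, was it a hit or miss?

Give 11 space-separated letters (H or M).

Answer: M M M M M M H M H M H

Derivation:
Acc 1: bank1 row3 -> MISS (open row3); precharges=0
Acc 2: bank1 row4 -> MISS (open row4); precharges=1
Acc 3: bank0 row0 -> MISS (open row0); precharges=1
Acc 4: bank1 row2 -> MISS (open row2); precharges=2
Acc 5: bank0 row1 -> MISS (open row1); precharges=3
Acc 6: bank1 row3 -> MISS (open row3); precharges=4
Acc 7: bank1 row3 -> HIT
Acc 8: bank0 row3 -> MISS (open row3); precharges=5
Acc 9: bank1 row3 -> HIT
Acc 10: bank0 row0 -> MISS (open row0); precharges=6
Acc 11: bank0 row0 -> HIT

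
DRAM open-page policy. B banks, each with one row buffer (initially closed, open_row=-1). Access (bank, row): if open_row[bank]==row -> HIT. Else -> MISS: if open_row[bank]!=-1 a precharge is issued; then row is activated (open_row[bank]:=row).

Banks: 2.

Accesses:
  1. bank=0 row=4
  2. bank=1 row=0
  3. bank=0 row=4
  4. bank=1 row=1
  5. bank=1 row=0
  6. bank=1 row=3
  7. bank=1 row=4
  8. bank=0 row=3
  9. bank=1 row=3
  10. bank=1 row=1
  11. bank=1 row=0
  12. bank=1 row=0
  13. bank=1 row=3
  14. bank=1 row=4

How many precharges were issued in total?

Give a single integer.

Acc 1: bank0 row4 -> MISS (open row4); precharges=0
Acc 2: bank1 row0 -> MISS (open row0); precharges=0
Acc 3: bank0 row4 -> HIT
Acc 4: bank1 row1 -> MISS (open row1); precharges=1
Acc 5: bank1 row0 -> MISS (open row0); precharges=2
Acc 6: bank1 row3 -> MISS (open row3); precharges=3
Acc 7: bank1 row4 -> MISS (open row4); precharges=4
Acc 8: bank0 row3 -> MISS (open row3); precharges=5
Acc 9: bank1 row3 -> MISS (open row3); precharges=6
Acc 10: bank1 row1 -> MISS (open row1); precharges=7
Acc 11: bank1 row0 -> MISS (open row0); precharges=8
Acc 12: bank1 row0 -> HIT
Acc 13: bank1 row3 -> MISS (open row3); precharges=9
Acc 14: bank1 row4 -> MISS (open row4); precharges=10

Answer: 10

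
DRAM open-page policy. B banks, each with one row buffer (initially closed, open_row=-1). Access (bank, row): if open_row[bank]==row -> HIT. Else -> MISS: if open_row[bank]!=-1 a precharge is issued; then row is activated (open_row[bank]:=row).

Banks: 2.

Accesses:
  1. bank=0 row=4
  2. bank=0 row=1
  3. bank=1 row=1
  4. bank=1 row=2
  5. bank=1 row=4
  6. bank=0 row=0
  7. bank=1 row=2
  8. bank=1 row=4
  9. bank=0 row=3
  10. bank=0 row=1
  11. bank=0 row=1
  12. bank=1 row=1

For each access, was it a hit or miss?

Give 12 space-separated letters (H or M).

Acc 1: bank0 row4 -> MISS (open row4); precharges=0
Acc 2: bank0 row1 -> MISS (open row1); precharges=1
Acc 3: bank1 row1 -> MISS (open row1); precharges=1
Acc 4: bank1 row2 -> MISS (open row2); precharges=2
Acc 5: bank1 row4 -> MISS (open row4); precharges=3
Acc 6: bank0 row0 -> MISS (open row0); precharges=4
Acc 7: bank1 row2 -> MISS (open row2); precharges=5
Acc 8: bank1 row4 -> MISS (open row4); precharges=6
Acc 9: bank0 row3 -> MISS (open row3); precharges=7
Acc 10: bank0 row1 -> MISS (open row1); precharges=8
Acc 11: bank0 row1 -> HIT
Acc 12: bank1 row1 -> MISS (open row1); precharges=9

Answer: M M M M M M M M M M H M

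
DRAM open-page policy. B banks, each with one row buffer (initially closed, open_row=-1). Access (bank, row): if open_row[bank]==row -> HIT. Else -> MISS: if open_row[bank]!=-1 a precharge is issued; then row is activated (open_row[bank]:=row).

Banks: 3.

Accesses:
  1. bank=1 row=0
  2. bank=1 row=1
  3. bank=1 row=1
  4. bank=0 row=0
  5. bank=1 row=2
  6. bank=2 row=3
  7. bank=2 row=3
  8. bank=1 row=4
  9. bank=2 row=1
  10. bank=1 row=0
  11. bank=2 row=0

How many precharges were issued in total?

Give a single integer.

Acc 1: bank1 row0 -> MISS (open row0); precharges=0
Acc 2: bank1 row1 -> MISS (open row1); precharges=1
Acc 3: bank1 row1 -> HIT
Acc 4: bank0 row0 -> MISS (open row0); precharges=1
Acc 5: bank1 row2 -> MISS (open row2); precharges=2
Acc 6: bank2 row3 -> MISS (open row3); precharges=2
Acc 7: bank2 row3 -> HIT
Acc 8: bank1 row4 -> MISS (open row4); precharges=3
Acc 9: bank2 row1 -> MISS (open row1); precharges=4
Acc 10: bank1 row0 -> MISS (open row0); precharges=5
Acc 11: bank2 row0 -> MISS (open row0); precharges=6

Answer: 6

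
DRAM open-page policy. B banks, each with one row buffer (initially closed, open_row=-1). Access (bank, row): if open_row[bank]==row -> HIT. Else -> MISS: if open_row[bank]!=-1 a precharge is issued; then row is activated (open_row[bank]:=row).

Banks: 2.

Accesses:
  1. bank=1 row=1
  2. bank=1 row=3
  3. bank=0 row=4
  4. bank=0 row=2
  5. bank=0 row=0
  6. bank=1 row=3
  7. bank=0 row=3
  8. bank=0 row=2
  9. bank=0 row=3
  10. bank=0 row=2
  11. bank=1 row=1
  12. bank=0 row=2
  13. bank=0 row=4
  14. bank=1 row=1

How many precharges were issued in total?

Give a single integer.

Answer: 9

Derivation:
Acc 1: bank1 row1 -> MISS (open row1); precharges=0
Acc 2: bank1 row3 -> MISS (open row3); precharges=1
Acc 3: bank0 row4 -> MISS (open row4); precharges=1
Acc 4: bank0 row2 -> MISS (open row2); precharges=2
Acc 5: bank0 row0 -> MISS (open row0); precharges=3
Acc 6: bank1 row3 -> HIT
Acc 7: bank0 row3 -> MISS (open row3); precharges=4
Acc 8: bank0 row2 -> MISS (open row2); precharges=5
Acc 9: bank0 row3 -> MISS (open row3); precharges=6
Acc 10: bank0 row2 -> MISS (open row2); precharges=7
Acc 11: bank1 row1 -> MISS (open row1); precharges=8
Acc 12: bank0 row2 -> HIT
Acc 13: bank0 row4 -> MISS (open row4); precharges=9
Acc 14: bank1 row1 -> HIT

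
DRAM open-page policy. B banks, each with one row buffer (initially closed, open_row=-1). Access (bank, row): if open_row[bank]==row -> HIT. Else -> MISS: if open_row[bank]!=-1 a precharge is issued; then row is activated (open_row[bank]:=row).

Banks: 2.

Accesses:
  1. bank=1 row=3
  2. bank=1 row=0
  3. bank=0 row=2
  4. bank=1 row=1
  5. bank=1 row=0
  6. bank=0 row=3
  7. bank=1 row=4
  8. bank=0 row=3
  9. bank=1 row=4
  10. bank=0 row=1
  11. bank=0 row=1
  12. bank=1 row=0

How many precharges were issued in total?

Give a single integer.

Answer: 7

Derivation:
Acc 1: bank1 row3 -> MISS (open row3); precharges=0
Acc 2: bank1 row0 -> MISS (open row0); precharges=1
Acc 3: bank0 row2 -> MISS (open row2); precharges=1
Acc 4: bank1 row1 -> MISS (open row1); precharges=2
Acc 5: bank1 row0 -> MISS (open row0); precharges=3
Acc 6: bank0 row3 -> MISS (open row3); precharges=4
Acc 7: bank1 row4 -> MISS (open row4); precharges=5
Acc 8: bank0 row3 -> HIT
Acc 9: bank1 row4 -> HIT
Acc 10: bank0 row1 -> MISS (open row1); precharges=6
Acc 11: bank0 row1 -> HIT
Acc 12: bank1 row0 -> MISS (open row0); precharges=7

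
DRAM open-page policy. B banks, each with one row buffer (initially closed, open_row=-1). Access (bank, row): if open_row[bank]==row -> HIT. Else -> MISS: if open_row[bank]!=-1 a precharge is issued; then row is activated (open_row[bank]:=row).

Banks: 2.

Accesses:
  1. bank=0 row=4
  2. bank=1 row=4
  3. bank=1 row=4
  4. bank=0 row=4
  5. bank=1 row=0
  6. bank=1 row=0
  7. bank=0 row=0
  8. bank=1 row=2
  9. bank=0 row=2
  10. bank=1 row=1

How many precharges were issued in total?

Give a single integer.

Answer: 5

Derivation:
Acc 1: bank0 row4 -> MISS (open row4); precharges=0
Acc 2: bank1 row4 -> MISS (open row4); precharges=0
Acc 3: bank1 row4 -> HIT
Acc 4: bank0 row4 -> HIT
Acc 5: bank1 row0 -> MISS (open row0); precharges=1
Acc 6: bank1 row0 -> HIT
Acc 7: bank0 row0 -> MISS (open row0); precharges=2
Acc 8: bank1 row2 -> MISS (open row2); precharges=3
Acc 9: bank0 row2 -> MISS (open row2); precharges=4
Acc 10: bank1 row1 -> MISS (open row1); precharges=5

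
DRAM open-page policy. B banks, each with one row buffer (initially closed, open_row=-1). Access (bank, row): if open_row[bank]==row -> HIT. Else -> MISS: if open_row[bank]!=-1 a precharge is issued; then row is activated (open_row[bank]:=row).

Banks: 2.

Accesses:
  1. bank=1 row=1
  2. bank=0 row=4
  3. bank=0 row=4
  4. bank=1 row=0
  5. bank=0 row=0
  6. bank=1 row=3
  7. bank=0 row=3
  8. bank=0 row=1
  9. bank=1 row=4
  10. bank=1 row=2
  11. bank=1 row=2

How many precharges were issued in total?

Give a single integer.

Acc 1: bank1 row1 -> MISS (open row1); precharges=0
Acc 2: bank0 row4 -> MISS (open row4); precharges=0
Acc 3: bank0 row4 -> HIT
Acc 4: bank1 row0 -> MISS (open row0); precharges=1
Acc 5: bank0 row0 -> MISS (open row0); precharges=2
Acc 6: bank1 row3 -> MISS (open row3); precharges=3
Acc 7: bank0 row3 -> MISS (open row3); precharges=4
Acc 8: bank0 row1 -> MISS (open row1); precharges=5
Acc 9: bank1 row4 -> MISS (open row4); precharges=6
Acc 10: bank1 row2 -> MISS (open row2); precharges=7
Acc 11: bank1 row2 -> HIT

Answer: 7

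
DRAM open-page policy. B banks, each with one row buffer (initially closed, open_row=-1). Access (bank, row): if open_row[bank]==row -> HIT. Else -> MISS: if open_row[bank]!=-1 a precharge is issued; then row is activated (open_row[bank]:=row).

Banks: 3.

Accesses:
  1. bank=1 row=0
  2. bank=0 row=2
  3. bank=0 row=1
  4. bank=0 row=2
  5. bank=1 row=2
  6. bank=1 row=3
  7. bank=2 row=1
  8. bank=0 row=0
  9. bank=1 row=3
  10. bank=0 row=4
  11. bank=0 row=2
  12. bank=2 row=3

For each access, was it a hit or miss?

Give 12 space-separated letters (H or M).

Answer: M M M M M M M M H M M M

Derivation:
Acc 1: bank1 row0 -> MISS (open row0); precharges=0
Acc 2: bank0 row2 -> MISS (open row2); precharges=0
Acc 3: bank0 row1 -> MISS (open row1); precharges=1
Acc 4: bank0 row2 -> MISS (open row2); precharges=2
Acc 5: bank1 row2 -> MISS (open row2); precharges=3
Acc 6: bank1 row3 -> MISS (open row3); precharges=4
Acc 7: bank2 row1 -> MISS (open row1); precharges=4
Acc 8: bank0 row0 -> MISS (open row0); precharges=5
Acc 9: bank1 row3 -> HIT
Acc 10: bank0 row4 -> MISS (open row4); precharges=6
Acc 11: bank0 row2 -> MISS (open row2); precharges=7
Acc 12: bank2 row3 -> MISS (open row3); precharges=8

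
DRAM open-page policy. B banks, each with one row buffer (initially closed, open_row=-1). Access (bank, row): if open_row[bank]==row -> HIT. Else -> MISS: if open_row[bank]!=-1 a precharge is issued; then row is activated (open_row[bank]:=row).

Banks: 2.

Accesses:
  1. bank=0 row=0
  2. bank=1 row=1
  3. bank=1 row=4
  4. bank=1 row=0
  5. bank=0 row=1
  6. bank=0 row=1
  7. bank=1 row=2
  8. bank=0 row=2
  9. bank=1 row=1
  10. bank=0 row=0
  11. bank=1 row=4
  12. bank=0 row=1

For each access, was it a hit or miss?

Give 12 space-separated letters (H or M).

Answer: M M M M M H M M M M M M

Derivation:
Acc 1: bank0 row0 -> MISS (open row0); precharges=0
Acc 2: bank1 row1 -> MISS (open row1); precharges=0
Acc 3: bank1 row4 -> MISS (open row4); precharges=1
Acc 4: bank1 row0 -> MISS (open row0); precharges=2
Acc 5: bank0 row1 -> MISS (open row1); precharges=3
Acc 6: bank0 row1 -> HIT
Acc 7: bank1 row2 -> MISS (open row2); precharges=4
Acc 8: bank0 row2 -> MISS (open row2); precharges=5
Acc 9: bank1 row1 -> MISS (open row1); precharges=6
Acc 10: bank0 row0 -> MISS (open row0); precharges=7
Acc 11: bank1 row4 -> MISS (open row4); precharges=8
Acc 12: bank0 row1 -> MISS (open row1); precharges=9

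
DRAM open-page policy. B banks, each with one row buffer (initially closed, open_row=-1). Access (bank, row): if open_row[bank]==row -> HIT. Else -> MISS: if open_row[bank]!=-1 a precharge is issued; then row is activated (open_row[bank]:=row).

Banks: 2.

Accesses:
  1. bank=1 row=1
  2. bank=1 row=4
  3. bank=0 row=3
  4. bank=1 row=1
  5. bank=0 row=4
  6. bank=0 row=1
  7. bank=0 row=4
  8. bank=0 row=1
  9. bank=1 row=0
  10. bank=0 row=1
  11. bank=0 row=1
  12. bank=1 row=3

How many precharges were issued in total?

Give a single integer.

Answer: 8

Derivation:
Acc 1: bank1 row1 -> MISS (open row1); precharges=0
Acc 2: bank1 row4 -> MISS (open row4); precharges=1
Acc 3: bank0 row3 -> MISS (open row3); precharges=1
Acc 4: bank1 row1 -> MISS (open row1); precharges=2
Acc 5: bank0 row4 -> MISS (open row4); precharges=3
Acc 6: bank0 row1 -> MISS (open row1); precharges=4
Acc 7: bank0 row4 -> MISS (open row4); precharges=5
Acc 8: bank0 row1 -> MISS (open row1); precharges=6
Acc 9: bank1 row0 -> MISS (open row0); precharges=7
Acc 10: bank0 row1 -> HIT
Acc 11: bank0 row1 -> HIT
Acc 12: bank1 row3 -> MISS (open row3); precharges=8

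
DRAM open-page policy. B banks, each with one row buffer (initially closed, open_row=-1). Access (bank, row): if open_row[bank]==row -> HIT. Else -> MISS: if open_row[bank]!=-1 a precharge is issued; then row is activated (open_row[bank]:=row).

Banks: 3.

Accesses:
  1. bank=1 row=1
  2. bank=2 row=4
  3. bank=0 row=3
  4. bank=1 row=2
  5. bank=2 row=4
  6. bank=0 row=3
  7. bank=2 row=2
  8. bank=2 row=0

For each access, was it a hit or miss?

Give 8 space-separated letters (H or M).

Acc 1: bank1 row1 -> MISS (open row1); precharges=0
Acc 2: bank2 row4 -> MISS (open row4); precharges=0
Acc 3: bank0 row3 -> MISS (open row3); precharges=0
Acc 4: bank1 row2 -> MISS (open row2); precharges=1
Acc 5: bank2 row4 -> HIT
Acc 6: bank0 row3 -> HIT
Acc 7: bank2 row2 -> MISS (open row2); precharges=2
Acc 8: bank2 row0 -> MISS (open row0); precharges=3

Answer: M M M M H H M M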